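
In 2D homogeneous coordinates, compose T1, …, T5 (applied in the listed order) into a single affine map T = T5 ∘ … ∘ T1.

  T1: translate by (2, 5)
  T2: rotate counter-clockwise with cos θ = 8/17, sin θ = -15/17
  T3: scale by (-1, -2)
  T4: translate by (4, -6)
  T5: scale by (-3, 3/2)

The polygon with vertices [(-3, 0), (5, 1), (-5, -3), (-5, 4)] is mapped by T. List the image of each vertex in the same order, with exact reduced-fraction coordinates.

image vertices: (-3/17, -318/17), (234/17, 18/17), (-186/17, -336/17), (129/17, -504/17)

T1 translate by (2, 5): (-3, 0) → (-1, 5); (5, 1) → (7, 6); (-5, -3) → (-3, 2); (-5, 4) → (-3, 9)
T2 rotate counter-clockwise with cos θ = 8/17, sin θ = -15/17: (-1, 5) → (67/17, 55/17); (7, 6) → (146/17, -57/17); (-3, 2) → (6/17, 61/17); (-3, 9) → (111/17, 117/17)
T3 scale by (-1, -2): (67/17, 55/17) → (-67/17, -110/17); (146/17, -57/17) → (-146/17, 114/17); (6/17, 61/17) → (-6/17, -122/17); (111/17, 117/17) → (-111/17, -234/17)
T4 translate by (4, -6): (-67/17, -110/17) → (1/17, -212/17); (-146/17, 114/17) → (-78/17, 12/17); (-6/17, -122/17) → (62/17, -224/17); (-111/17, -234/17) → (-43/17, -336/17)
T5 scale by (-3, 3/2): (1/17, -212/17) → (-3/17, -318/17); (-78/17, 12/17) → (234/17, 18/17); (62/17, -224/17) → (-186/17, -336/17); (-43/17, -336/17) → (129/17, -504/17)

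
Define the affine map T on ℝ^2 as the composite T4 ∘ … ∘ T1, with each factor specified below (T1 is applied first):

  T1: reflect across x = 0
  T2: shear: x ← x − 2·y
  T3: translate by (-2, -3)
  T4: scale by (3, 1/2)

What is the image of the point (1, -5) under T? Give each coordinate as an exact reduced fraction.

T(p) = (21, -4)

T1 reflect across x = 0: (1, -5) → (-1, -5)
T2 shear: x ← x − 2·y: (-1, -5) → (9, -5)
T3 translate by (-2, -3): (9, -5) → (7, -8)
T4 scale by (3, 1/2): (7, -8) → (21, -4)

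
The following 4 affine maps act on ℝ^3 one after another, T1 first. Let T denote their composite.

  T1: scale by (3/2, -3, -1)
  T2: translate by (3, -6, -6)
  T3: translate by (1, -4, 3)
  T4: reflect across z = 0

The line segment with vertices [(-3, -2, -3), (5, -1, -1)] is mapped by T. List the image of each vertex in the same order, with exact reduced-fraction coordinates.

T1 scale by (3/2, -3, -1): (-3, -2, -3) → (-9/2, 6, 3); (5, -1, -1) → (15/2, 3, 1)
T2 translate by (3, -6, -6): (-9/2, 6, 3) → (-3/2, 0, -3); (15/2, 3, 1) → (21/2, -3, -5)
T3 translate by (1, -4, 3): (-3/2, 0, -3) → (-1/2, -4, 0); (21/2, -3, -5) → (23/2, -7, -2)
T4 reflect across z = 0: (-1/2, -4, 0) → (-1/2, -4, 0); (23/2, -7, -2) → (23/2, -7, 2)

image vertices: (-1/2, -4, 0), (23/2, -7, 2)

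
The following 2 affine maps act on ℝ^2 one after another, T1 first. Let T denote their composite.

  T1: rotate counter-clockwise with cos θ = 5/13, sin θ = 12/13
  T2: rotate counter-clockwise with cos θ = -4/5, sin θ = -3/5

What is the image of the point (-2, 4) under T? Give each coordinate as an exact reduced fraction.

T(p) = (44/13, 38/13)

T1 rotate counter-clockwise with cos θ = 5/13, sin θ = 12/13: (-2, 4) → (-58/13, -4/13)
T2 rotate counter-clockwise with cos θ = -4/5, sin θ = -3/5: (-58/13, -4/13) → (44/13, 38/13)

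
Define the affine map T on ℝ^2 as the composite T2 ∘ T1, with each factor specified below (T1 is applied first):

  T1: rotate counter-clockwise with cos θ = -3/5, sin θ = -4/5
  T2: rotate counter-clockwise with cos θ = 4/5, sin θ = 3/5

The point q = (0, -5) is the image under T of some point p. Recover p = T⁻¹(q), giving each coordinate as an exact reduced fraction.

T1 = [-3/5 4/5 0; -4/5 -3/5 0; 0 0 1]
T2·T1 = [0 1 0; -1 0 0; 0 0 1]
det M = 1; M⁻¹ = [0 -1 0; 1 0 0; 0 0 1]
M⁻¹ · (0, -5)ᵀ = (5, 0)ᵀ

p = (5, 0)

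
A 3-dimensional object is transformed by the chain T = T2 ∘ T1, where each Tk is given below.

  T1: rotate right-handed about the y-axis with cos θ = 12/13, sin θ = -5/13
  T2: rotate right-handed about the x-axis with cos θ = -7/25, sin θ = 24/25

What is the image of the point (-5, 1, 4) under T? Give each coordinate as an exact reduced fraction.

T(p) = (-80/13, -643/325, 151/325)

T1 rotate right-handed about the y-axis with cos θ = 12/13, sin θ = -5/13: (-5, 1, 4) → (-80/13, 1, 23/13)
T2 rotate right-handed about the x-axis with cos θ = -7/25, sin θ = 24/25: (-80/13, 1, 23/13) → (-80/13, -643/325, 151/325)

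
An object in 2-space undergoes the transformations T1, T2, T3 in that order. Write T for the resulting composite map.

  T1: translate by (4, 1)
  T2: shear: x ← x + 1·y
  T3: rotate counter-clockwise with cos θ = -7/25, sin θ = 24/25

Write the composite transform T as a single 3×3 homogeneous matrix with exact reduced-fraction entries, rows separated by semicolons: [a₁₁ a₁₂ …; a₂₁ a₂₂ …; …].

T = [-7/25 -31/25 -59/25; 24/25 17/25 113/25; 0 0 1]

T1 = [1 0 4; 0 1 1; 0 0 1]
T2·T1 = [1 1 5; 0 1 1; 0 0 1]
T3·…·T1 = [-7/25 -31/25 -59/25; 24/25 17/25 113/25; 0 0 1]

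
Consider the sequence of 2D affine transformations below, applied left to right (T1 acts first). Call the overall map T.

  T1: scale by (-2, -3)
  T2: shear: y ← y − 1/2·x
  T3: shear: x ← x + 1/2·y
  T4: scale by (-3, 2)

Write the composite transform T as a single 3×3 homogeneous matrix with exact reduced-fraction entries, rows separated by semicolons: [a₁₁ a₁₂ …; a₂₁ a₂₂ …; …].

T1 = [-2 0 0; 0 -3 0; 0 0 1]
T2·T1 = [-2 0 0; 1 -3 0; 0 0 1]
T3·…·T1 = [-3/2 -3/2 0; 1 -3 0; 0 0 1]
T4·…·T1 = [9/2 9/2 0; 2 -6 0; 0 0 1]

T = [9/2 9/2 0; 2 -6 0; 0 0 1]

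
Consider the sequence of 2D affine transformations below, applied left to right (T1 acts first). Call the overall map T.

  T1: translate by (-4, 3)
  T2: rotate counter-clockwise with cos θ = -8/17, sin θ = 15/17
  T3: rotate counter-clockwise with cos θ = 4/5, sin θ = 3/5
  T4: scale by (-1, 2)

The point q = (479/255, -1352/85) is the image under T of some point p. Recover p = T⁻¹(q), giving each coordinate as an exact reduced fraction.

T1 = [1 0 -4; 0 1 3; 0 0 1]
T2·T1 = [-8/17 -15/17 -13/17; 15/17 -8/17 -84/17; 0 0 1]
T3·…·T1 = [-77/85 -36/85 40/17; 36/85 -77/85 -75/17; 0 0 1]
T4·…·T1 = [77/85 36/85 -40/17; 72/85 -154/85 -150/17; 0 0 1]
det M = -2; M⁻¹ = [77/85 18/85 4; 36/85 -77/170 -3; 0 0 1]
M⁻¹ · (479/255, -1352/85)ᵀ = (7/3, 5)ᵀ

p = (7/3, 5)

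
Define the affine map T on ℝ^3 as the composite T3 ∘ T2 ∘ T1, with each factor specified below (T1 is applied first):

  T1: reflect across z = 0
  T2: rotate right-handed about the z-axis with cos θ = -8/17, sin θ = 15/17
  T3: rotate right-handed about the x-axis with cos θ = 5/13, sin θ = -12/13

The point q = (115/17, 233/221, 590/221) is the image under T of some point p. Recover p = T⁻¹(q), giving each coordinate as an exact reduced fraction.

T1 = [1 0 0 0; 0 1 0 0; 0 0 -1 0; 0 0 0 1]
T2·T1 = [-8/17 -15/17 0 0; 15/17 -8/17 0 0; 0 0 -1 0; 0 0 0 1]
T3·…·T1 = [-8/17 -15/17 0 0; 75/221 -40/221 -12/13 0; -180/221 96/221 -5/13 0; 0 0 0 1]
det M = -1; M⁻¹ = [-8/17 75/221 -180/221 0; -15/17 -40/221 96/221 0; 0 -12/13 -5/13 0; 0 0 0 1]
M⁻¹ · (115/17, 233/221, 590/221)ᵀ = (-5, -5, -2)ᵀ

p = (-5, -5, -2)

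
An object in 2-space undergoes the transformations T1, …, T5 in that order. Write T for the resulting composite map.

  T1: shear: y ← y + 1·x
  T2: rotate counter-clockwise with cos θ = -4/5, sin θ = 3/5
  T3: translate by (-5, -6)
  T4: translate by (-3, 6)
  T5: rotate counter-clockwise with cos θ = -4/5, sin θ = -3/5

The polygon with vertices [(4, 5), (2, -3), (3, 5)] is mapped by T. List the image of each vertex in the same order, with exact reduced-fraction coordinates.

image vertices: (52/5, 69/5), (42/5, 19/5), (47/5, 64/5)

T1 shear: y ← y + 1·x: (4, 5) → (4, 9); (2, -3) → (2, -1); (3, 5) → (3, 8)
T2 rotate counter-clockwise with cos θ = -4/5, sin θ = 3/5: (4, 9) → (-43/5, -24/5); (2, -1) → (-1, 2); (3, 8) → (-36/5, -23/5)
T3 translate by (-5, -6): (-43/5, -24/5) → (-68/5, -54/5); (-1, 2) → (-6, -4); (-36/5, -23/5) → (-61/5, -53/5)
T4 translate by (-3, 6): (-68/5, -54/5) → (-83/5, -24/5); (-6, -4) → (-9, 2); (-61/5, -53/5) → (-76/5, -23/5)
T5 rotate counter-clockwise with cos θ = -4/5, sin θ = -3/5: (-83/5, -24/5) → (52/5, 69/5); (-9, 2) → (42/5, 19/5); (-76/5, -23/5) → (47/5, 64/5)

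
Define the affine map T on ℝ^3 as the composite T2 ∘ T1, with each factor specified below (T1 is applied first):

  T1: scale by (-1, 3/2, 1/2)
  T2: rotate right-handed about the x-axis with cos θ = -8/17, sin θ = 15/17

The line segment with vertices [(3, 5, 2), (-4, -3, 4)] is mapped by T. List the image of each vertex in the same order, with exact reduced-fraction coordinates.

image vertices: (-3, -75/17, 209/34), (4, 6/17, -167/34)

T1 scale by (-1, 3/2, 1/2): (3, 5, 2) → (-3, 15/2, 1); (-4, -3, 4) → (4, -9/2, 2)
T2 rotate right-handed about the x-axis with cos θ = -8/17, sin θ = 15/17: (-3, 15/2, 1) → (-3, -75/17, 209/34); (4, -9/2, 2) → (4, 6/17, -167/34)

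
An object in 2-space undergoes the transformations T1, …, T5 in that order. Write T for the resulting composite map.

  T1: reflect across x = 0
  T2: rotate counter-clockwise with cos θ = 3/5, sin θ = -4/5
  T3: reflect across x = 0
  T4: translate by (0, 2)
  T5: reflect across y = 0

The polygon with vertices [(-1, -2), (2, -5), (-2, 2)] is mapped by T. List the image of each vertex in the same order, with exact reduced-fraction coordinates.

T1 reflect across x = 0: (-1, -2) → (1, -2); (2, -5) → (-2, -5); (-2, 2) → (2, 2)
T2 rotate counter-clockwise with cos θ = 3/5, sin θ = -4/5: (1, -2) → (-1, -2); (-2, -5) → (-26/5, -7/5); (2, 2) → (14/5, -2/5)
T3 reflect across x = 0: (-1, -2) → (1, -2); (-26/5, -7/5) → (26/5, -7/5); (14/5, -2/5) → (-14/5, -2/5)
T4 translate by (0, 2): (1, -2) → (1, 0); (26/5, -7/5) → (26/5, 3/5); (-14/5, -2/5) → (-14/5, 8/5)
T5 reflect across y = 0: (1, 0) → (1, 0); (26/5, 3/5) → (26/5, -3/5); (-14/5, 8/5) → (-14/5, -8/5)

image vertices: (1, 0), (26/5, -3/5), (-14/5, -8/5)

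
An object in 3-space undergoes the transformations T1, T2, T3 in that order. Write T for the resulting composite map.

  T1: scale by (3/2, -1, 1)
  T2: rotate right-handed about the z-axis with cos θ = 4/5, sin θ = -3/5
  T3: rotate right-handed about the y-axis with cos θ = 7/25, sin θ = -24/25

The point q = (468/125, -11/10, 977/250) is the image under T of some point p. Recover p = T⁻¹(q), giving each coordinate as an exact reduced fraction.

p = (3, -2, -5/2)

T1 = [3/2 0 0 0; 0 -1 0 0; 0 0 1 0; 0 0 0 1]
T2·T1 = [6/5 -3/5 0 0; -9/10 -4/5 0 0; 0 0 1 0; 0 0 0 1]
T3·…·T1 = [42/125 -21/125 -24/25 0; -9/10 -4/5 0 0; 144/125 -72/125 7/25 0; 0 0 0 1]
det M = -3/2; M⁻¹ = [56/375 -2/5 64/125 0; -21/125 -4/5 -72/125 0; -24/25 0 7/25 0; 0 0 0 1]
M⁻¹ · (468/125, -11/10, 977/250)ᵀ = (3, -2, -5/2)ᵀ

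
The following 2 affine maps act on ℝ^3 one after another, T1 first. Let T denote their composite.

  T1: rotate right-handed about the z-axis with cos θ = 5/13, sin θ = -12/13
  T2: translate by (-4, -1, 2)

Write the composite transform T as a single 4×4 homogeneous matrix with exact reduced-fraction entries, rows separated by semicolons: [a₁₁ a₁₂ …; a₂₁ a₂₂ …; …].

T = [5/13 12/13 0 -4; -12/13 5/13 0 -1; 0 0 1 2; 0 0 0 1]

T1 = [5/13 12/13 0 0; -12/13 5/13 0 0; 0 0 1 0; 0 0 0 1]
T2·T1 = [5/13 12/13 0 -4; -12/13 5/13 0 -1; 0 0 1 2; 0 0 0 1]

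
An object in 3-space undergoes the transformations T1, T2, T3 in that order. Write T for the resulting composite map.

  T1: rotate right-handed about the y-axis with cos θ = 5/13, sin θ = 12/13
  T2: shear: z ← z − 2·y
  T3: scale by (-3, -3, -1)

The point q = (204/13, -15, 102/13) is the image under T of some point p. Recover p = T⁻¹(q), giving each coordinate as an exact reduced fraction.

p = (-4, 5, -4)

T1 = [5/13 0 12/13 0; 0 1 0 0; -12/13 0 5/13 0; 0 0 0 1]
T2·T1 = [5/13 0 12/13 0; 0 1 0 0; -12/13 -2 5/13 0; 0 0 0 1]
T3·…·T1 = [-15/13 0 -36/13 0; 0 -3 0 0; 12/13 2 -5/13 0; 0 0 0 1]
det M = -9; M⁻¹ = [-5/39 8/13 12/13 0; 0 -1/3 0 0; -4/13 -10/39 -5/13 0; 0 0 0 1]
M⁻¹ · (204/13, -15, 102/13)ᵀ = (-4, 5, -4)ᵀ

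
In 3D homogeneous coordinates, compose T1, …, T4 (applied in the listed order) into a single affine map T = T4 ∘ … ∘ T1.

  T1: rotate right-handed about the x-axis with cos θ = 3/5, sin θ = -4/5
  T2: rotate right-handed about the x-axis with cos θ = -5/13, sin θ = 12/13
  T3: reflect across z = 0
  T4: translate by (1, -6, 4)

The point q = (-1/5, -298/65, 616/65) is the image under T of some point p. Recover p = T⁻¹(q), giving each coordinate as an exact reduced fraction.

T1 = [1 0 0 0; 0 3/5 4/5 0; 0 -4/5 3/5 0; 0 0 0 1]
T2·T1 = [1 0 0 0; 0 33/65 -56/65 0; 0 56/65 33/65 0; 0 0 0 1]
T3·…·T1 = [1 0 0 0; 0 33/65 -56/65 0; 0 -56/65 -33/65 0; 0 0 0 1]
T4·…·T1 = [1 0 0 1; 0 33/65 -56/65 -6; 0 -56/65 -33/65 4; 0 0 0 1]
det M = -1; M⁻¹ = [1 0 0 -1; 0 33/65 -56/65 422/65; 0 -56/65 -33/65 -204/65; 0 0 0 1]
M⁻¹ · (-1/5, -298/65, 616/65)ᵀ = (-6/5, -4, -4)ᵀ

p = (-6/5, -4, -4)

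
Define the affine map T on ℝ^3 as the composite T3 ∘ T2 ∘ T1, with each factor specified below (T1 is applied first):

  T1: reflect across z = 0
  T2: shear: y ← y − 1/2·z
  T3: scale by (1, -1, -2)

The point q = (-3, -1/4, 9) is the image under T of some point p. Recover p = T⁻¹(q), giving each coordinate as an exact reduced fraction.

T1 = [1 0 0 0; 0 1 0 0; 0 0 -1 0; 0 0 0 1]
T2·T1 = [1 0 0 0; 0 1 1/2 0; 0 0 -1 0; 0 0 0 1]
T3·…·T1 = [1 0 0 0; 0 -1 -1/2 0; 0 0 2 0; 0 0 0 1]
det M = -2; M⁻¹ = [1 0 0 0; 0 -1 -1/4 0; 0 0 1/2 0; 0 0 0 1]
M⁻¹ · (-3, -1/4, 9)ᵀ = (-3, -2, 9/2)ᵀ

p = (-3, -2, 9/2)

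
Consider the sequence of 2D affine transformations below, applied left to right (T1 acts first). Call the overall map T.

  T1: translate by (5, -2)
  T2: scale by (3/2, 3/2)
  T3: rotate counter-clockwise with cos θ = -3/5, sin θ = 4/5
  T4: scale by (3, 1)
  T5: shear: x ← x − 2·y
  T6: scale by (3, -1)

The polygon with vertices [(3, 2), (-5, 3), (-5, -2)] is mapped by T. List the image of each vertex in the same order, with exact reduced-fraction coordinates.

T1 translate by (5, -2): (3, 2) → (8, 0); (-5, 3) → (0, 1); (-5, -2) → (0, -4)
T2 scale by (3/2, 3/2): (8, 0) → (12, 0); (0, 1) → (0, 3/2); (0, -4) → (0, -6)
T3 rotate counter-clockwise with cos θ = -3/5, sin θ = 4/5: (12, 0) → (-36/5, 48/5); (0, 3/2) → (-6/5, -9/10); (0, -6) → (24/5, 18/5)
T4 scale by (3, 1): (-36/5, 48/5) → (-108/5, 48/5); (-6/5, -9/10) → (-18/5, -9/10); (24/5, 18/5) → (72/5, 18/5)
T5 shear: x ← x − 2·y: (-108/5, 48/5) → (-204/5, 48/5); (-18/5, -9/10) → (-9/5, -9/10); (72/5, 18/5) → (36/5, 18/5)
T6 scale by (3, -1): (-204/5, 48/5) → (-612/5, -48/5); (-9/5, -9/10) → (-27/5, 9/10); (36/5, 18/5) → (108/5, -18/5)

image vertices: (-612/5, -48/5), (-27/5, 9/10), (108/5, -18/5)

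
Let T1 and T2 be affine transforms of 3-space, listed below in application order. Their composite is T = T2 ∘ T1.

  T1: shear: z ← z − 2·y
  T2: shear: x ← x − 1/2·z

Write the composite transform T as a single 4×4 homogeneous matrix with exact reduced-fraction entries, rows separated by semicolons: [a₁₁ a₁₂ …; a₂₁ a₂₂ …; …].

T = [1 1 -1/2 0; 0 1 0 0; 0 -2 1 0; 0 0 0 1]

T1 = [1 0 0 0; 0 1 0 0; 0 -2 1 0; 0 0 0 1]
T2·T1 = [1 1 -1/2 0; 0 1 0 0; 0 -2 1 0; 0 0 0 1]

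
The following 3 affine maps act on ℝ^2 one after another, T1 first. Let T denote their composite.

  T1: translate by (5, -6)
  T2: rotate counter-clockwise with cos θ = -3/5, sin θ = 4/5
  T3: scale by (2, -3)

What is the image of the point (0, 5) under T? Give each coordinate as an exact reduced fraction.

T(p) = (-22/5, -69/5)

T1 translate by (5, -6): (0, 5) → (5, -1)
T2 rotate counter-clockwise with cos θ = -3/5, sin θ = 4/5: (5, -1) → (-11/5, 23/5)
T3 scale by (2, -3): (-11/5, 23/5) → (-22/5, -69/5)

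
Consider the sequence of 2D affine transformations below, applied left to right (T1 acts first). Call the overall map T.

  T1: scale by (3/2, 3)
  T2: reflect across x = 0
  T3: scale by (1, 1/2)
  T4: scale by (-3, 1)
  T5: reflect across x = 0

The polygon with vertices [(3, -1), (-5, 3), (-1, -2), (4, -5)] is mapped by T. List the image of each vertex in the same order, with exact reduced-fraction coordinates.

image vertices: (-27/2, -3/2), (45/2, 9/2), (9/2, -3), (-18, -15/2)

T1 scale by (3/2, 3): (3, -1) → (9/2, -3); (-5, 3) → (-15/2, 9); (-1, -2) → (-3/2, -6); (4, -5) → (6, -15)
T2 reflect across x = 0: (9/2, -3) → (-9/2, -3); (-15/2, 9) → (15/2, 9); (-3/2, -6) → (3/2, -6); (6, -15) → (-6, -15)
T3 scale by (1, 1/2): (-9/2, -3) → (-9/2, -3/2); (15/2, 9) → (15/2, 9/2); (3/2, -6) → (3/2, -3); (-6, -15) → (-6, -15/2)
T4 scale by (-3, 1): (-9/2, -3/2) → (27/2, -3/2); (15/2, 9/2) → (-45/2, 9/2); (3/2, -3) → (-9/2, -3); (-6, -15/2) → (18, -15/2)
T5 reflect across x = 0: (27/2, -3/2) → (-27/2, -3/2); (-45/2, 9/2) → (45/2, 9/2); (-9/2, -3) → (9/2, -3); (18, -15/2) → (-18, -15/2)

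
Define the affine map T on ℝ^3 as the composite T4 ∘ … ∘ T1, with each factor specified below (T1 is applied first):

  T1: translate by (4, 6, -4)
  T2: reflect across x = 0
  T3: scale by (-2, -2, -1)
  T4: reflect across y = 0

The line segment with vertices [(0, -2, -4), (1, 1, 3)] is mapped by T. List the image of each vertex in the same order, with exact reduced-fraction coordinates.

T1 translate by (4, 6, -4): (0, -2, -4) → (4, 4, -8); (1, 1, 3) → (5, 7, -1)
T2 reflect across x = 0: (4, 4, -8) → (-4, 4, -8); (5, 7, -1) → (-5, 7, -1)
T3 scale by (-2, -2, -1): (-4, 4, -8) → (8, -8, 8); (-5, 7, -1) → (10, -14, 1)
T4 reflect across y = 0: (8, -8, 8) → (8, 8, 8); (10, -14, 1) → (10, 14, 1)

image vertices: (8, 8, 8), (10, 14, 1)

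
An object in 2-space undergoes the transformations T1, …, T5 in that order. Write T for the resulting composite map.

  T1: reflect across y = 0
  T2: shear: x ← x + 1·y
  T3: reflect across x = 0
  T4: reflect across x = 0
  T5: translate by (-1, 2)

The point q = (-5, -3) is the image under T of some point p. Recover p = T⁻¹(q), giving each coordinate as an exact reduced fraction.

p = (1, 5)

T1 = [1 0 0; 0 -1 0; 0 0 1]
T2·T1 = [1 -1 0; 0 -1 0; 0 0 1]
T3·…·T1 = [-1 1 0; 0 -1 0; 0 0 1]
T4·…·T1 = [1 -1 0; 0 -1 0; 0 0 1]
T5·…·T1 = [1 -1 -1; 0 -1 2; 0 0 1]
det M = -1; M⁻¹ = [1 -1 3; 0 -1 2; 0 0 1]
M⁻¹ · (-5, -3)ᵀ = (1, 5)ᵀ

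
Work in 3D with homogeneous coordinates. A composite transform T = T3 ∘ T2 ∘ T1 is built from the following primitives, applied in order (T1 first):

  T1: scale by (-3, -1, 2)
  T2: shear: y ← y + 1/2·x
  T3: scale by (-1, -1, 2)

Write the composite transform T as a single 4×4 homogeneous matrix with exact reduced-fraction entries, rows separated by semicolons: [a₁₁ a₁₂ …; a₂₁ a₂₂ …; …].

T = [3 0 0 0; 3/2 1 0 0; 0 0 4 0; 0 0 0 1]

T1 = [-3 0 0 0; 0 -1 0 0; 0 0 2 0; 0 0 0 1]
T2·T1 = [-3 0 0 0; -3/2 -1 0 0; 0 0 2 0; 0 0 0 1]
T3·…·T1 = [3 0 0 0; 3/2 1 0 0; 0 0 4 0; 0 0 0 1]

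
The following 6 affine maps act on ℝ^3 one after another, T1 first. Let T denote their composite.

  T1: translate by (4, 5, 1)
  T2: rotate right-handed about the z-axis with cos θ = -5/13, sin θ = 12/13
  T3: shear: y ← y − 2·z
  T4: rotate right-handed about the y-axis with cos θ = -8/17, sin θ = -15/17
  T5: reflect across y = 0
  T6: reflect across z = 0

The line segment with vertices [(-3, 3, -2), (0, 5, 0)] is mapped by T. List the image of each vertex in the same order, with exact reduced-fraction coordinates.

image vertices: (59/13, 2/13, 83/13), (925/221, 28/13, 2204/221)

T1 translate by (4, 5, 1): (-3, 3, -2) → (1, 8, -1); (0, 5, 0) → (4, 10, 1)
T2 rotate right-handed about the z-axis with cos θ = -5/13, sin θ = 12/13: (1, 8, -1) → (-101/13, -28/13, -1); (4, 10, 1) → (-140/13, -2/13, 1)
T3 shear: y ← y − 2·z: (-101/13, -28/13, -1) → (-101/13, -2/13, -1); (-140/13, -2/13, 1) → (-140/13, -28/13, 1)
T4 rotate right-handed about the y-axis with cos θ = -8/17, sin θ = -15/17: (-101/13, -2/13, -1) → (59/13, -2/13, -83/13); (-140/13, -28/13, 1) → (925/221, -28/13, -2204/221)
T5 reflect across y = 0: (59/13, -2/13, -83/13) → (59/13, 2/13, -83/13); (925/221, -28/13, -2204/221) → (925/221, 28/13, -2204/221)
T6 reflect across z = 0: (59/13, 2/13, -83/13) → (59/13, 2/13, 83/13); (925/221, 28/13, -2204/221) → (925/221, 28/13, 2204/221)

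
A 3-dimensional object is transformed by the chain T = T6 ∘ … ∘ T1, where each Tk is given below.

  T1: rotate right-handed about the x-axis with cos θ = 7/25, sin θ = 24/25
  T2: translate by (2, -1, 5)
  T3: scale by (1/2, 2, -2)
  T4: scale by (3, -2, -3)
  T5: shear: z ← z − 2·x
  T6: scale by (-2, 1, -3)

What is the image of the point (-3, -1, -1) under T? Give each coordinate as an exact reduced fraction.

T(p) = (3, 32/25, -1917/25)

T1 rotate right-handed about the x-axis with cos θ = 7/25, sin θ = 24/25: (-3, -1, -1) → (-3, 17/25, -31/25)
T2 translate by (2, -1, 5): (-3, 17/25, -31/25) → (-1, -8/25, 94/25)
T3 scale by (1/2, 2, -2): (-1, -8/25, 94/25) → (-1/2, -16/25, -188/25)
T4 scale by (3, -2, -3): (-1/2, -16/25, -188/25) → (-3/2, 32/25, 564/25)
T5 shear: z ← z − 2·x: (-3/2, 32/25, 564/25) → (-3/2, 32/25, 639/25)
T6 scale by (-2, 1, -3): (-3/2, 32/25, 639/25) → (3, 32/25, -1917/25)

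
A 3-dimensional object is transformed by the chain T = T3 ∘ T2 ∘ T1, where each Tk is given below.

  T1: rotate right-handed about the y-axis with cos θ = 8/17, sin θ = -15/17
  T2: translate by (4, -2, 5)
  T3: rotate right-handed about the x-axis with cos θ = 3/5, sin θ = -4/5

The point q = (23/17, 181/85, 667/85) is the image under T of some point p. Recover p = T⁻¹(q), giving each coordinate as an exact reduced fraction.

T1 = [8/17 0 -15/17 0; 0 1 0 0; 15/17 0 8/17 0; 0 0 0 1]
T2·T1 = [8/17 0 -15/17 4; 0 1 0 -2; 15/17 0 8/17 5; 0 0 0 1]
T3·…·T1 = [8/17 0 -15/17 4; 12/17 3/5 32/85 14/5; 9/17 -4/5 24/85 23/5; 0 0 0 1]
det M = 1; M⁻¹ = [8/17 12/17 9/17 -107/17; 0 3/5 -4/5 2; -15/17 32/85 24/85 20/17; 0 0 0 1]
M⁻¹ · (23/17, 181/85, 667/85)ᵀ = (0, -3, 3)ᵀ

p = (0, -3, 3)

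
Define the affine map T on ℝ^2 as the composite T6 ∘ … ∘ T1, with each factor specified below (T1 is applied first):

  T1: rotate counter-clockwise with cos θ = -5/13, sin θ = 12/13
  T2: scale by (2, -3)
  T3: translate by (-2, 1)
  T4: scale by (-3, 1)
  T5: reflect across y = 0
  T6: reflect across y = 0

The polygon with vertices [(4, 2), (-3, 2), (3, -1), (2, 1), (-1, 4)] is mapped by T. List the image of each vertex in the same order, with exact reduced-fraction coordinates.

T1 rotate counter-clockwise with cos θ = -5/13, sin θ = 12/13: (4, 2) → (-44/13, 38/13); (-3, 2) → (-9/13, -46/13); (3, -1) → (-3/13, 41/13); (2, 1) → (-22/13, 19/13); (-1, 4) → (-43/13, -32/13)
T2 scale by (2, -3): (-44/13, 38/13) → (-88/13, -114/13); (-9/13, -46/13) → (-18/13, 138/13); (-3/13, 41/13) → (-6/13, -123/13); (-22/13, 19/13) → (-44/13, -57/13); (-43/13, -32/13) → (-86/13, 96/13)
T3 translate by (-2, 1): (-88/13, -114/13) → (-114/13, -101/13); (-18/13, 138/13) → (-44/13, 151/13); (-6/13, -123/13) → (-32/13, -110/13); (-44/13, -57/13) → (-70/13, -44/13); (-86/13, 96/13) → (-112/13, 109/13)
T4 scale by (-3, 1): (-114/13, -101/13) → (342/13, -101/13); (-44/13, 151/13) → (132/13, 151/13); (-32/13, -110/13) → (96/13, -110/13); (-70/13, -44/13) → (210/13, -44/13); (-112/13, 109/13) → (336/13, 109/13)
T5 reflect across y = 0: (342/13, -101/13) → (342/13, 101/13); (132/13, 151/13) → (132/13, -151/13); (96/13, -110/13) → (96/13, 110/13); (210/13, -44/13) → (210/13, 44/13); (336/13, 109/13) → (336/13, -109/13)
T6 reflect across y = 0: (342/13, 101/13) → (342/13, -101/13); (132/13, -151/13) → (132/13, 151/13); (96/13, 110/13) → (96/13, -110/13); (210/13, 44/13) → (210/13, -44/13); (336/13, -109/13) → (336/13, 109/13)

image vertices: (342/13, -101/13), (132/13, 151/13), (96/13, -110/13), (210/13, -44/13), (336/13, 109/13)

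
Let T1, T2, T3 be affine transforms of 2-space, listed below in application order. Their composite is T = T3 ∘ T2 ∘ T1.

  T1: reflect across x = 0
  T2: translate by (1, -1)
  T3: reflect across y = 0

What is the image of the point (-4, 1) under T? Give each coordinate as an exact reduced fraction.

T1 reflect across x = 0: (-4, 1) → (4, 1)
T2 translate by (1, -1): (4, 1) → (5, 0)
T3 reflect across y = 0: (5, 0) → (5, 0)

T(p) = (5, 0)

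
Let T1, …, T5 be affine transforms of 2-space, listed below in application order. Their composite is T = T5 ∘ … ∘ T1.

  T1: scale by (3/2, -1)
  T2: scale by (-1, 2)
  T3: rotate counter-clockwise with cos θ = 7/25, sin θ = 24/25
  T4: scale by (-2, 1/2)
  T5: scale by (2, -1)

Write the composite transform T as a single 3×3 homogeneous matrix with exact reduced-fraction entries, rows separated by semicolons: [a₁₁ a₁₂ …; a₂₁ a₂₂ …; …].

T1 = [3/2 0 0; 0 -1 0; 0 0 1]
T2·T1 = [-3/2 0 0; 0 -2 0; 0 0 1]
T3·…·T1 = [-21/50 48/25 0; -36/25 -14/25 0; 0 0 1]
T4·…·T1 = [21/25 -96/25 0; -18/25 -7/25 0; 0 0 1]
T5·…·T1 = [42/25 -192/25 0; 18/25 7/25 0; 0 0 1]

T = [42/25 -192/25 0; 18/25 7/25 0; 0 0 1]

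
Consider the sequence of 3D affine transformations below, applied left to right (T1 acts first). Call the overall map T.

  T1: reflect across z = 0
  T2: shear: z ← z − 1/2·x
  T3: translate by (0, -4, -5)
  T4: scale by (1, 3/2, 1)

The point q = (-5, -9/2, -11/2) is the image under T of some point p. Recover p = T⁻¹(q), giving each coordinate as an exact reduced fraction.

T1 = [1 0 0 0; 0 1 0 0; 0 0 -1 0; 0 0 0 1]
T2·T1 = [1 0 0 0; 0 1 0 0; -1/2 0 -1 0; 0 0 0 1]
T3·…·T1 = [1 0 0 0; 0 1 0 -4; -1/2 0 -1 -5; 0 0 0 1]
T4·…·T1 = [1 0 0 0; 0 3/2 0 -6; -1/2 0 -1 -5; 0 0 0 1]
det M = -3/2; M⁻¹ = [1 0 0 0; 0 2/3 0 4; -1/2 0 -1 -5; 0 0 0 1]
M⁻¹ · (-5, -9/2, -11/2)ᵀ = (-5, 1, 3)ᵀ

p = (-5, 1, 3)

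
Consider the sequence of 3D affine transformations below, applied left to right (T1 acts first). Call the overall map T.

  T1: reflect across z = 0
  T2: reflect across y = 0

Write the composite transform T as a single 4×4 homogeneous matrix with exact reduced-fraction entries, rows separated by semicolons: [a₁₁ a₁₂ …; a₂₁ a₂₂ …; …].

T = [1 0 0 0; 0 -1 0 0; 0 0 -1 0; 0 0 0 1]

T1 = [1 0 0 0; 0 1 0 0; 0 0 -1 0; 0 0 0 1]
T2·T1 = [1 0 0 0; 0 -1 0 0; 0 0 -1 0; 0 0 0 1]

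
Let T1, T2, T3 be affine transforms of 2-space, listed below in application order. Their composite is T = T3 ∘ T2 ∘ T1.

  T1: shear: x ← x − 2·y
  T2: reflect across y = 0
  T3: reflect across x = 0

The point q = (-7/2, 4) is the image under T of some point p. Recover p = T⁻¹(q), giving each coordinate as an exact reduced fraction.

p = (-9/2, -4)

T1 = [1 -2 0; 0 1 0; 0 0 1]
T2·T1 = [1 -2 0; 0 -1 0; 0 0 1]
T3·…·T1 = [-1 2 0; 0 -1 0; 0 0 1]
det M = 1; M⁻¹ = [-1 -2 0; 0 -1 0; 0 0 1]
M⁻¹ · (-7/2, 4)ᵀ = (-9/2, -4)ᵀ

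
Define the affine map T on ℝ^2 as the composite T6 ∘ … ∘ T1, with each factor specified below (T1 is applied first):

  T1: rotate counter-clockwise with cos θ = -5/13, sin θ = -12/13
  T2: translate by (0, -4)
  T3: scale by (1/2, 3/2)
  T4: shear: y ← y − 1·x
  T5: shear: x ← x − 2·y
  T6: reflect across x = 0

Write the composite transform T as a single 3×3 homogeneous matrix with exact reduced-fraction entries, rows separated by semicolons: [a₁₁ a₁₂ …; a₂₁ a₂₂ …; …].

T = [-57/26 -33/13 -12; -31/26 -27/26 -6; 0 0 1]

T1 = [-5/13 12/13 0; -12/13 -5/13 0; 0 0 1]
T2·T1 = [-5/13 12/13 0; -12/13 -5/13 -4; 0 0 1]
T3·…·T1 = [-5/26 6/13 0; -18/13 -15/26 -6; 0 0 1]
T4·…·T1 = [-5/26 6/13 0; -31/26 -27/26 -6; 0 0 1]
T5·…·T1 = [57/26 33/13 12; -31/26 -27/26 -6; 0 0 1]
T6·…·T1 = [-57/26 -33/13 -12; -31/26 -27/26 -6; 0 0 1]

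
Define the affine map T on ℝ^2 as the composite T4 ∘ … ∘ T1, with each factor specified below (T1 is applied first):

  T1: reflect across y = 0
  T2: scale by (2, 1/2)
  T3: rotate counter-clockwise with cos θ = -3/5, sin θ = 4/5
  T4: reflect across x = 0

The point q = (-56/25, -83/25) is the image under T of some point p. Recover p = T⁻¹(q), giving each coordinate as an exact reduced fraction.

T1 = [1 0 0; 0 -1 0; 0 0 1]
T2·T1 = [2 0 0; 0 -1/2 0; 0 0 1]
T3·…·T1 = [-6/5 2/5 0; 8/5 3/10 0; 0 0 1]
T4·…·T1 = [6/5 -2/5 0; 8/5 3/10 0; 0 0 1]
det M = 1; M⁻¹ = [3/10 2/5 0; -8/5 6/5 0; 0 0 1]
M⁻¹ · (-56/25, -83/25)ᵀ = (-2, -2/5)ᵀ

p = (-2, -2/5)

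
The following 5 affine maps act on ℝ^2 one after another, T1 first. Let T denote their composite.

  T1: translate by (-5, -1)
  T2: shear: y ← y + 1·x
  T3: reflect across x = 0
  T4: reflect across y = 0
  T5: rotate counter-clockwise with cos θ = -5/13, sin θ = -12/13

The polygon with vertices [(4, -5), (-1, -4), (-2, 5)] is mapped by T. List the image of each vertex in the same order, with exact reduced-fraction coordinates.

T1 translate by (-5, -1): (4, -5) → (-1, -6); (-1, -4) → (-6, -5); (-2, 5) → (-7, 4)
T2 shear: y ← y + 1·x: (-1, -6) → (-1, -7); (-6, -5) → (-6, -11); (-7, 4) → (-7, -3)
T3 reflect across x = 0: (-1, -7) → (1, -7); (-6, -11) → (6, -11); (-7, -3) → (7, -3)
T4 reflect across y = 0: (1, -7) → (1, 7); (6, -11) → (6, 11); (7, -3) → (7, 3)
T5 rotate counter-clockwise with cos θ = -5/13, sin θ = -12/13: (1, 7) → (79/13, -47/13); (6, 11) → (102/13, -127/13); (7, 3) → (1/13, -99/13)

image vertices: (79/13, -47/13), (102/13, -127/13), (1/13, -99/13)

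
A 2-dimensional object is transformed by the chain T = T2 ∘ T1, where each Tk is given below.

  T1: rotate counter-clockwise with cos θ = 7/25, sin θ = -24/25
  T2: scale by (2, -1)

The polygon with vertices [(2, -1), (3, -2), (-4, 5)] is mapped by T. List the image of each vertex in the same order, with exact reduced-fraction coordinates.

image vertices: (-4/5, 11/5), (-54/25, 86/25), (184/25, -131/25)

T1 rotate counter-clockwise with cos θ = 7/25, sin θ = -24/25: (2, -1) → (-2/5, -11/5); (3, -2) → (-27/25, -86/25); (-4, 5) → (92/25, 131/25)
T2 scale by (2, -1): (-2/5, -11/5) → (-4/5, 11/5); (-27/25, -86/25) → (-54/25, 86/25); (92/25, 131/25) → (184/25, -131/25)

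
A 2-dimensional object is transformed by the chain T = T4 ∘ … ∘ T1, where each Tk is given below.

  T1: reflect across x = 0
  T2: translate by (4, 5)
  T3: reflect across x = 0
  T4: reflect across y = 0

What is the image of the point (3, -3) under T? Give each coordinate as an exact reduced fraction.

T1 reflect across x = 0: (3, -3) → (-3, -3)
T2 translate by (4, 5): (-3, -3) → (1, 2)
T3 reflect across x = 0: (1, 2) → (-1, 2)
T4 reflect across y = 0: (-1, 2) → (-1, -2)

T(p) = (-1, -2)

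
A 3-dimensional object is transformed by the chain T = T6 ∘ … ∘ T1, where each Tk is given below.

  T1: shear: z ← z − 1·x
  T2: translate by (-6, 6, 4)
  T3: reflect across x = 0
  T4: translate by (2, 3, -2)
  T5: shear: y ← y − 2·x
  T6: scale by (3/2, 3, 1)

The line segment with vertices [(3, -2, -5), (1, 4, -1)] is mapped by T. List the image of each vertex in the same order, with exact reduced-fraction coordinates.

image vertices: (15/2, -9, -6), (21/2, -3, 0)

T1 shear: z ← z − 1·x: (3, -2, -5) → (3, -2, -8); (1, 4, -1) → (1, 4, -2)
T2 translate by (-6, 6, 4): (3, -2, -8) → (-3, 4, -4); (1, 4, -2) → (-5, 10, 2)
T3 reflect across x = 0: (-3, 4, -4) → (3, 4, -4); (-5, 10, 2) → (5, 10, 2)
T4 translate by (2, 3, -2): (3, 4, -4) → (5, 7, -6); (5, 10, 2) → (7, 13, 0)
T5 shear: y ← y − 2·x: (5, 7, -6) → (5, -3, -6); (7, 13, 0) → (7, -1, 0)
T6 scale by (3/2, 3, 1): (5, -3, -6) → (15/2, -9, -6); (7, -1, 0) → (21/2, -3, 0)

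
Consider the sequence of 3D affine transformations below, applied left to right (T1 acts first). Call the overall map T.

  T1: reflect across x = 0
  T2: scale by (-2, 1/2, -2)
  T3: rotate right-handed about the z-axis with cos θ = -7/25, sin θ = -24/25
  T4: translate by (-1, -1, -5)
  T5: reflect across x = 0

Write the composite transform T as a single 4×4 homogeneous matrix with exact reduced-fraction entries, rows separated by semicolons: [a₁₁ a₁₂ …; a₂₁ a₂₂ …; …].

T = [14/25 -12/25 0 1; -48/25 -7/50 0 -1; 0 0 -2 -5; 0 0 0 1]

T1 = [-1 0 0 0; 0 1 0 0; 0 0 1 0; 0 0 0 1]
T2·T1 = [2 0 0 0; 0 1/2 0 0; 0 0 -2 0; 0 0 0 1]
T3·…·T1 = [-14/25 12/25 0 0; -48/25 -7/50 0 0; 0 0 -2 0; 0 0 0 1]
T4·…·T1 = [-14/25 12/25 0 -1; -48/25 -7/50 0 -1; 0 0 -2 -5; 0 0 0 1]
T5·…·T1 = [14/25 -12/25 0 1; -48/25 -7/50 0 -1; 0 0 -2 -5; 0 0 0 1]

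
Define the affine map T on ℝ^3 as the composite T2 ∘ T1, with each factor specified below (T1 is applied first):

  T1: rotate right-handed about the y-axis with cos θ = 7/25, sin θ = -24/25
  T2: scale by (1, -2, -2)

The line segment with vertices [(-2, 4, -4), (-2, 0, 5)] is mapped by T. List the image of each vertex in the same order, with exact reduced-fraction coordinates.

T1 rotate right-handed about the y-axis with cos θ = 7/25, sin θ = -24/25: (-2, 4, -4) → (82/25, 4, -76/25); (-2, 0, 5) → (-134/25, 0, -13/25)
T2 scale by (1, -2, -2): (82/25, 4, -76/25) → (82/25, -8, 152/25); (-134/25, 0, -13/25) → (-134/25, 0, 26/25)

image vertices: (82/25, -8, 152/25), (-134/25, 0, 26/25)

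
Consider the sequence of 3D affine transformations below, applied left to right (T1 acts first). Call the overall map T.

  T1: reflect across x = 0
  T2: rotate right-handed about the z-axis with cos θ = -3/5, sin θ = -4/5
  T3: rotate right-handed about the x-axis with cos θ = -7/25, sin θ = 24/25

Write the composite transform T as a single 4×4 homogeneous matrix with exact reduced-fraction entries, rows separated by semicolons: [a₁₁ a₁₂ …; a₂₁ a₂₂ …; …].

T1 = [-1 0 0 0; 0 1 0 0; 0 0 1 0; 0 0 0 1]
T2·T1 = [3/5 4/5 0 0; 4/5 -3/5 0 0; 0 0 1 0; 0 0 0 1]
T3·…·T1 = [3/5 4/5 0 0; -28/125 21/125 -24/25 0; 96/125 -72/125 -7/25 0; 0 0 0 1]

T = [3/5 4/5 0 0; -28/125 21/125 -24/25 0; 96/125 -72/125 -7/25 0; 0 0 0 1]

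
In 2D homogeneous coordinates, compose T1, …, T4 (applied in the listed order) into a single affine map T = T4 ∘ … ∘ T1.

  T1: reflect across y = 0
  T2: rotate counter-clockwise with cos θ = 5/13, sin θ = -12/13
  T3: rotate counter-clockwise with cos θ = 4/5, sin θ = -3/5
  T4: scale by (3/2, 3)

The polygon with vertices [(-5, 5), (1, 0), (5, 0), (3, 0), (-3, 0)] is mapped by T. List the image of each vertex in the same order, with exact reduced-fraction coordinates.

T1 reflect across y = 0: (-5, 5) → (-5, -5); (1, 0) → (1, 0); (5, 0) → (5, 0); (3, 0) → (3, 0); (-3, 0) → (-3, 0)
T2 rotate counter-clockwise with cos θ = 5/13, sin θ = -12/13: (-5, -5) → (-85/13, 35/13); (1, 0) → (5/13, -12/13); (5, 0) → (25/13, -60/13); (3, 0) → (15/13, -36/13); (-3, 0) → (-15/13, 36/13)
T3 rotate counter-clockwise with cos θ = 4/5, sin θ = -3/5: (-85/13, 35/13) → (-47/13, 79/13); (5/13, -12/13) → (-16/65, -63/65); (25/13, -60/13) → (-16/13, -63/13); (15/13, -36/13) → (-48/65, -189/65); (-15/13, 36/13) → (48/65, 189/65)
T4 scale by (3/2, 3): (-47/13, 79/13) → (-141/26, 237/13); (-16/65, -63/65) → (-24/65, -189/65); (-16/13, -63/13) → (-24/13, -189/13); (-48/65, -189/65) → (-72/65, -567/65); (48/65, 189/65) → (72/65, 567/65)

image vertices: (-141/26, 237/13), (-24/65, -189/65), (-24/13, -189/13), (-72/65, -567/65), (72/65, 567/65)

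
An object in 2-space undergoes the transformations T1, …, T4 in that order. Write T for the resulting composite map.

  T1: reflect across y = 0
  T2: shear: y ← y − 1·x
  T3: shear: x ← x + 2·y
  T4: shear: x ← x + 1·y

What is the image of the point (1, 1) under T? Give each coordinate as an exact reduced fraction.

T(p) = (-5, -2)

T1 reflect across y = 0: (1, 1) → (1, -1)
T2 shear: y ← y − 1·x: (1, -1) → (1, -2)
T3 shear: x ← x + 2·y: (1, -2) → (-3, -2)
T4 shear: x ← x + 1·y: (-3, -2) → (-5, -2)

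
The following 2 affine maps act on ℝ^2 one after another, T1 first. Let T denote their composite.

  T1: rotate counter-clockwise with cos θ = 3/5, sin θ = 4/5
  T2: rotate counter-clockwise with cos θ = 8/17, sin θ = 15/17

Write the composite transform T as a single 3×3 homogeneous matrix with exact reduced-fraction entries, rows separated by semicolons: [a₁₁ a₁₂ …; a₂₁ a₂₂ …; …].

T1 = [3/5 -4/5 0; 4/5 3/5 0; 0 0 1]
T2·T1 = [-36/85 -77/85 0; 77/85 -36/85 0; 0 0 1]

T = [-36/85 -77/85 0; 77/85 -36/85 0; 0 0 1]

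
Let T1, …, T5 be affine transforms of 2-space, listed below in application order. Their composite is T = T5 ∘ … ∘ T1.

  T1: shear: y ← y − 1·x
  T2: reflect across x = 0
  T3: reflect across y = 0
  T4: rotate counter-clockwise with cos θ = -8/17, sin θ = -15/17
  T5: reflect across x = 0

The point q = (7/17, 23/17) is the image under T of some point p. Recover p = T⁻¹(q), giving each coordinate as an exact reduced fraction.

p = (1, 2)

T1 = [1 0 0; -1 1 0; 0 0 1]
T2·T1 = [-1 0 0; -1 1 0; 0 0 1]
T3·…·T1 = [-1 0 0; 1 -1 0; 0 0 1]
T4·…·T1 = [23/17 -15/17 0; 7/17 8/17 0; 0 0 1]
T5·…·T1 = [-23/17 15/17 0; 7/17 8/17 0; 0 0 1]
det M = -1; M⁻¹ = [-8/17 15/17 0; 7/17 23/17 0; 0 0 1]
M⁻¹ · (7/17, 23/17)ᵀ = (1, 2)ᵀ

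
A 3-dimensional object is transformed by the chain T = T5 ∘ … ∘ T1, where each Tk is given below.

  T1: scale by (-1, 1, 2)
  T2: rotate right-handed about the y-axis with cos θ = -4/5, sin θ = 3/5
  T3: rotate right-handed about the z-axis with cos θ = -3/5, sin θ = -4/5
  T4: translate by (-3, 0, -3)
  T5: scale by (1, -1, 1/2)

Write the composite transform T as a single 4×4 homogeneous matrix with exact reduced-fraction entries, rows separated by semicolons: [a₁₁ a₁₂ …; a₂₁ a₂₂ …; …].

T = [-12/25 4/5 -18/25 -3; 16/25 3/5 24/25 0; 3/10 0 -4/5 -3/2; 0 0 0 1]

T1 = [-1 0 0 0; 0 1 0 0; 0 0 2 0; 0 0 0 1]
T2·T1 = [4/5 0 6/5 0; 0 1 0 0; 3/5 0 -8/5 0; 0 0 0 1]
T3·…·T1 = [-12/25 4/5 -18/25 0; -16/25 -3/5 -24/25 0; 3/5 0 -8/5 0; 0 0 0 1]
T4·…·T1 = [-12/25 4/5 -18/25 -3; -16/25 -3/5 -24/25 0; 3/5 0 -8/5 -3; 0 0 0 1]
T5·…·T1 = [-12/25 4/5 -18/25 -3; 16/25 3/5 24/25 0; 3/10 0 -4/5 -3/2; 0 0 0 1]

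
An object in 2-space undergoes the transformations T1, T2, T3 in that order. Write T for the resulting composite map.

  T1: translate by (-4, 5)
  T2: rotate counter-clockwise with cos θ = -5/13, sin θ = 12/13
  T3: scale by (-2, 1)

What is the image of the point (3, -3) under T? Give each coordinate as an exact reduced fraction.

T1 translate by (-4, 5): (3, -3) → (-1, 2)
T2 rotate counter-clockwise with cos θ = -5/13, sin θ = 12/13: (-1, 2) → (-19/13, -22/13)
T3 scale by (-2, 1): (-19/13, -22/13) → (38/13, -22/13)

T(p) = (38/13, -22/13)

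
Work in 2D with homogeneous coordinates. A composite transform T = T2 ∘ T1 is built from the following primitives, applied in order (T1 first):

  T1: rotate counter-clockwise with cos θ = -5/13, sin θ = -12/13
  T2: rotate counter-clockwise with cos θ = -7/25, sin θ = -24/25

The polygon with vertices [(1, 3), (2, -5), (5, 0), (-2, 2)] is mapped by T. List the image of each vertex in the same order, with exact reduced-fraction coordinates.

T1 rotate counter-clockwise with cos θ = -5/13, sin θ = -12/13: (1, 3) → (31/13, -27/13); (2, -5) → (-70/13, 1/13); (5, 0) → (-25/13, -60/13); (-2, 2) → (34/13, 14/13)
T2 rotate counter-clockwise with cos θ = -7/25, sin θ = -24/25: (31/13, -27/13) → (-173/65, -111/65); (-70/13, 1/13) → (514/325, 1673/325); (-25/13, -60/13) → (-253/65, 204/65); (34/13, 14/13) → (98/325, -914/325)

image vertices: (-173/65, -111/65), (514/325, 1673/325), (-253/65, 204/65), (98/325, -914/325)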